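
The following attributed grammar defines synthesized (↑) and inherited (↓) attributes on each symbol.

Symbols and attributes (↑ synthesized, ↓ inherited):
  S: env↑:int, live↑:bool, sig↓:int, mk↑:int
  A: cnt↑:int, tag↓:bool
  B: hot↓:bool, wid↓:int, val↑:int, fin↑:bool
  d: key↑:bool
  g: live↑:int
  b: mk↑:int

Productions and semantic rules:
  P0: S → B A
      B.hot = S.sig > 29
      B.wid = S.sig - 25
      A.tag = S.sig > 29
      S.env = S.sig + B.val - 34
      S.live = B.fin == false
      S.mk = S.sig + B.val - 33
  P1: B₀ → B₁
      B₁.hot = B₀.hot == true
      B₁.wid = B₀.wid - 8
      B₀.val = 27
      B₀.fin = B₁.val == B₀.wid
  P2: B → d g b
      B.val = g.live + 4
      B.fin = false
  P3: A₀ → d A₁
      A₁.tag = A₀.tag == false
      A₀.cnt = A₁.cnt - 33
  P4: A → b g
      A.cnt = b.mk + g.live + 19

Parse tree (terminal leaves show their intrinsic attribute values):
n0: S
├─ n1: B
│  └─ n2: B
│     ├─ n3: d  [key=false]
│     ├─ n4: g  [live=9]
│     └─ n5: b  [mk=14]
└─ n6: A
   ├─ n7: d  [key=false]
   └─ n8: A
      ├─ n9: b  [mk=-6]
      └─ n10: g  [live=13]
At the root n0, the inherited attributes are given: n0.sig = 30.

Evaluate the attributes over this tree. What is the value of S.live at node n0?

true

1. n0.sig = 30  [given at root]
2. n1.hot = true  [S.sig > 29]
3. n1.wid = 5  [S.sig - 25]
4. n2.hot = true  [B₀.hot == true]
5. n2.wid = -3  [B₀.wid - 8]
6. n3.key = false  [terminal]
7. n4.live = 9  [terminal]
8. n5.mk = 14  [terminal]
9. n2.val = 13  [g.live + 4]
10. n2.fin = false  [false]
11. n1.val = 27  [27]
12. n1.fin = false  [B₁.val == B₀.wid]
13. n6.tag = true  [S.sig > 29]
14. n7.key = false  [terminal]
15. n8.tag = false  [A₀.tag == false]
16. n9.mk = -6  [terminal]
17. n10.live = 13  [terminal]
18. n8.cnt = 26  [b.mk + g.live + 19]
19. n6.cnt = -7  [A₁.cnt - 33]
20. n0.env = 23  [S.sig + B.val - 34]
21. n0.live = true  [B.fin == false]
22. n0.mk = 24  [S.sig + B.val - 33]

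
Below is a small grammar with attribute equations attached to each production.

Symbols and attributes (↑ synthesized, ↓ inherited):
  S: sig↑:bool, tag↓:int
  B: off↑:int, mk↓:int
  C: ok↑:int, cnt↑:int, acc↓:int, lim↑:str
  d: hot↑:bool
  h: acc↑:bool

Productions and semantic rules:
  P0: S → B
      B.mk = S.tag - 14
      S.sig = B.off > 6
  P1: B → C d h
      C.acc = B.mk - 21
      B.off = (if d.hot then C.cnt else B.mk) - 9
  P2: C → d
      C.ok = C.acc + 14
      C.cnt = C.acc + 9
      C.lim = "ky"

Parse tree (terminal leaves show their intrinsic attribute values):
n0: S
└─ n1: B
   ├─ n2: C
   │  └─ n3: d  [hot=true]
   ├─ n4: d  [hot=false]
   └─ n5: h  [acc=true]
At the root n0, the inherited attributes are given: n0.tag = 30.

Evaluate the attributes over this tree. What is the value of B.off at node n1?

7

1. n0.tag = 30  [given at root]
2. n1.mk = 16  [S.tag - 14]
3. n2.acc = -5  [B.mk - 21]
4. n3.hot = true  [terminal]
5. n2.ok = 9  [C.acc + 14]
6. n2.cnt = 4  [C.acc + 9]
7. n2.lim = "ky"  ["ky"]
8. n4.hot = false  [terminal]
9. n5.acc = true  [terminal]
10. n1.off = 7  [(if d.hot then C.cnt else B.mk) - 9]
11. n0.sig = true  [B.off > 6]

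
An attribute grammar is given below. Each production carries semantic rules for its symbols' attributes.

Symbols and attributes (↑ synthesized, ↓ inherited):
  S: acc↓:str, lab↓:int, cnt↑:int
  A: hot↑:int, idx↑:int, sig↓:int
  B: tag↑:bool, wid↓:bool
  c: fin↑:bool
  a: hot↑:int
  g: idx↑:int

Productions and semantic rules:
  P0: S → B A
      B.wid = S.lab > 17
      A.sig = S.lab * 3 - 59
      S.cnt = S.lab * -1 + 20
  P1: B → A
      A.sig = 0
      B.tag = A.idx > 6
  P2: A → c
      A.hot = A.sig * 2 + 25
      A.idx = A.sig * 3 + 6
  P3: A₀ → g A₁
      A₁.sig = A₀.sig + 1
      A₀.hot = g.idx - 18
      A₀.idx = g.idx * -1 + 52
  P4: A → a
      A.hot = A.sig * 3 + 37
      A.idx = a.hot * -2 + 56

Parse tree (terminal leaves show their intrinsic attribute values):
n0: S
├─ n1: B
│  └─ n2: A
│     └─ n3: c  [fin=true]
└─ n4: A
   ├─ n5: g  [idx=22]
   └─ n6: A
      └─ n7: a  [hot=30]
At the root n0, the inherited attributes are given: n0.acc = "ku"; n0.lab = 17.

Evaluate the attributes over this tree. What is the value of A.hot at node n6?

16

1. n0.acc = "ku"  [given at root]
2. n0.lab = 17  [given at root]
3. n1.wid = false  [S.lab > 17]
4. n2.sig = 0  [0]
5. n3.fin = true  [terminal]
6. n2.hot = 25  [A.sig * 2 + 25]
7. n2.idx = 6  [A.sig * 3 + 6]
8. n1.tag = false  [A.idx > 6]
9. n4.sig = -8  [S.lab * 3 - 59]
10. n5.idx = 22  [terminal]
11. n6.sig = -7  [A₀.sig + 1]
12. n7.hot = 30  [terminal]
13. n6.hot = 16  [A.sig * 3 + 37]
14. n6.idx = -4  [a.hot * -2 + 56]
15. n4.hot = 4  [g.idx - 18]
16. n4.idx = 30  [g.idx * -1 + 52]
17. n0.cnt = 3  [S.lab * -1 + 20]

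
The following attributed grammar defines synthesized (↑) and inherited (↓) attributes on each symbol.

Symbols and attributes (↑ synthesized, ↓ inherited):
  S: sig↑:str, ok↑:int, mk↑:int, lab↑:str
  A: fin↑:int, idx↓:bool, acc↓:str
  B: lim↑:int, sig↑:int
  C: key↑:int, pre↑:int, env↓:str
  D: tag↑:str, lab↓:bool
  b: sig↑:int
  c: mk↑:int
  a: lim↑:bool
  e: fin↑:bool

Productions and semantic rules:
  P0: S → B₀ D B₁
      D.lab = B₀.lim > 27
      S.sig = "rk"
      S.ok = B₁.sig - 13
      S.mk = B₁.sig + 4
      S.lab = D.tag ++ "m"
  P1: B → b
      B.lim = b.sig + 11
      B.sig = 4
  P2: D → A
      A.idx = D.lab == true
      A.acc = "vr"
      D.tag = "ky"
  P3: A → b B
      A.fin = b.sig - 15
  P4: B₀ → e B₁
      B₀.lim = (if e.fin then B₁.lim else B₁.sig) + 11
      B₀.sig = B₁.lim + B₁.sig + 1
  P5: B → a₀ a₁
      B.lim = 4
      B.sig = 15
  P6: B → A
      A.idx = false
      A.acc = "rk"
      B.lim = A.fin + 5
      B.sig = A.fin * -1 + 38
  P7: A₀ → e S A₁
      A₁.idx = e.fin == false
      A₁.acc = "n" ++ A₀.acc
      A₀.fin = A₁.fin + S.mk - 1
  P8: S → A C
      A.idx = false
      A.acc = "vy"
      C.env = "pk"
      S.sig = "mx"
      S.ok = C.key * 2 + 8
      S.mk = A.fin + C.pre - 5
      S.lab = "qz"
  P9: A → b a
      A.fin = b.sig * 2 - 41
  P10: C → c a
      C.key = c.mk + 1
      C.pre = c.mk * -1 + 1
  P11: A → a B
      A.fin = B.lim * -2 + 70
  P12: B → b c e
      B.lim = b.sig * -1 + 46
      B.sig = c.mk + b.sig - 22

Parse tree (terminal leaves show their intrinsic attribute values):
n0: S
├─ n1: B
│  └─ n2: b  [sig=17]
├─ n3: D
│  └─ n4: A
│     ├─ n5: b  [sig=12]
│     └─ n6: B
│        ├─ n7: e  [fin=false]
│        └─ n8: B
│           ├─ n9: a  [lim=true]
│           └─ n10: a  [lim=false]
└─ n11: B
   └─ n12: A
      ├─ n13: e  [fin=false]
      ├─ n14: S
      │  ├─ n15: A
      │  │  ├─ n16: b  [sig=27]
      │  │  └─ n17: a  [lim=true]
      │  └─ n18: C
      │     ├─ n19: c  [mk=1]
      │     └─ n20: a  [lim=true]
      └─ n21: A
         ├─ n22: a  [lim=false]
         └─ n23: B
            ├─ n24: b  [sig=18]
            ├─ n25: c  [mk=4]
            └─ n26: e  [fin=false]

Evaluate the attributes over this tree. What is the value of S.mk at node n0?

1. n2.sig = 17  [terminal]
2. n1.lim = 28  [b.sig + 11]
3. n1.sig = 4  [4]
4. n3.lab = true  [B₀.lim > 27]
5. n4.idx = true  [D.lab == true]
6. n4.acc = "vr"  ["vr"]
7. n5.sig = 12  [terminal]
8. n7.fin = false  [terminal]
9. n9.lim = true  [terminal]
10. n10.lim = false  [terminal]
11. n8.lim = 4  [4]
12. n8.sig = 15  [15]
13. n6.lim = 26  [(if e.fin then B₁.lim else B₁.sig) + 11]
14. n6.sig = 20  [B₁.lim + B₁.sig + 1]
15. n4.fin = -3  [b.sig - 15]
16. n3.tag = "ky"  ["ky"]
17. n12.idx = false  [false]
18. n12.acc = "rk"  ["rk"]
19. n13.fin = false  [terminal]
20. n15.idx = false  [false]
21. n15.acc = "vy"  ["vy"]
22. n16.sig = 27  [terminal]
23. n17.lim = true  [terminal]
24. n15.fin = 13  [b.sig * 2 - 41]
25. n18.env = "pk"  ["pk"]
26. n19.mk = 1  [terminal]
27. n20.lim = true  [terminal]
28. n18.key = 2  [c.mk + 1]
29. n18.pre = 0  [c.mk * -1 + 1]
30. n14.sig = "mx"  ["mx"]
31. n14.ok = 12  [C.key * 2 + 8]
32. n14.mk = 8  [A.fin + C.pre - 5]
33. n14.lab = "qz"  ["qz"]
34. n21.idx = true  [e.fin == false]
35. n21.acc = "nrk"  ["n" ++ A₀.acc]
36. n22.lim = false  [terminal]
37. n24.sig = 18  [terminal]
38. n25.mk = 4  [terminal]
39. n26.fin = false  [terminal]
40. n23.lim = 28  [b.sig * -1 + 46]
41. n23.sig = 0  [c.mk + b.sig - 22]
42. n21.fin = 14  [B.lim * -2 + 70]
43. n12.fin = 21  [A₁.fin + S.mk - 1]
44. n11.lim = 26  [A.fin + 5]
45. n11.sig = 17  [A.fin * -1 + 38]
46. n0.sig = "rk"  ["rk"]
47. n0.ok = 4  [B₁.sig - 13]
48. n0.mk = 21  [B₁.sig + 4]
49. n0.lab = "kym"  [D.tag ++ "m"]

21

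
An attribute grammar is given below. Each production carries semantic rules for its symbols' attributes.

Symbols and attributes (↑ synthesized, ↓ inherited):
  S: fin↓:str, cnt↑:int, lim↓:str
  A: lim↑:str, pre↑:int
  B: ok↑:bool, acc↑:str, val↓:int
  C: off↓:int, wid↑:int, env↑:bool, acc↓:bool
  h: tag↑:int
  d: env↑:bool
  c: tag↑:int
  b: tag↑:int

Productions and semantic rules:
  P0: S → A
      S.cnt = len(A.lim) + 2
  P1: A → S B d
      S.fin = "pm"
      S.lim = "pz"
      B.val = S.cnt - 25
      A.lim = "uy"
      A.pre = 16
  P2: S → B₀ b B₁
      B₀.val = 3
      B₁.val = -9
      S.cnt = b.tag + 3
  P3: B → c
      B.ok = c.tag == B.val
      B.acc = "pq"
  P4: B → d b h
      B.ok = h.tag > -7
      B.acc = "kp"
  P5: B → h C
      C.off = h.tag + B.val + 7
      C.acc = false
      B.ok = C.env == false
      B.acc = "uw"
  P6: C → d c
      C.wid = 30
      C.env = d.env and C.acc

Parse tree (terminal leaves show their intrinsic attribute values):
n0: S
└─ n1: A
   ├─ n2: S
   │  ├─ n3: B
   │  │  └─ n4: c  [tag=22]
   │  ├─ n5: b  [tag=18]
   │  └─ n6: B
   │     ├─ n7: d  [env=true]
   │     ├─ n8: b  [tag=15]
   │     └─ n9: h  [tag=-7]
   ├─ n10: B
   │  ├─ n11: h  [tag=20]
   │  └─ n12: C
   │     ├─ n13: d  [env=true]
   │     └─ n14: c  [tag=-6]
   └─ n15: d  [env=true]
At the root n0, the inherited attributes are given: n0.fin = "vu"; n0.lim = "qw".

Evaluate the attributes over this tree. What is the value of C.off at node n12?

1. n0.fin = "vu"  [given at root]
2. n0.lim = "qw"  [given at root]
3. n2.fin = "pm"  ["pm"]
4. n2.lim = "pz"  ["pz"]
5. n3.val = 3  [3]
6. n4.tag = 22  [terminal]
7. n3.ok = false  [c.tag == B.val]
8. n3.acc = "pq"  ["pq"]
9. n5.tag = 18  [terminal]
10. n6.val = -9  [-9]
11. n7.env = true  [terminal]
12. n8.tag = 15  [terminal]
13. n9.tag = -7  [terminal]
14. n6.ok = false  [h.tag > -7]
15. n6.acc = "kp"  ["kp"]
16. n2.cnt = 21  [b.tag + 3]
17. n10.val = -4  [S.cnt - 25]
18. n11.tag = 20  [terminal]
19. n12.off = 23  [h.tag + B.val + 7]
20. n12.acc = false  [false]
21. n13.env = true  [terminal]
22. n14.tag = -6  [terminal]
23. n12.wid = 30  [30]
24. n12.env = false  [d.env and C.acc]
25. n10.ok = true  [C.env == false]
26. n10.acc = "uw"  ["uw"]
27. n15.env = true  [terminal]
28. n1.lim = "uy"  ["uy"]
29. n1.pre = 16  [16]
30. n0.cnt = 4  [len(A.lim) + 2]

23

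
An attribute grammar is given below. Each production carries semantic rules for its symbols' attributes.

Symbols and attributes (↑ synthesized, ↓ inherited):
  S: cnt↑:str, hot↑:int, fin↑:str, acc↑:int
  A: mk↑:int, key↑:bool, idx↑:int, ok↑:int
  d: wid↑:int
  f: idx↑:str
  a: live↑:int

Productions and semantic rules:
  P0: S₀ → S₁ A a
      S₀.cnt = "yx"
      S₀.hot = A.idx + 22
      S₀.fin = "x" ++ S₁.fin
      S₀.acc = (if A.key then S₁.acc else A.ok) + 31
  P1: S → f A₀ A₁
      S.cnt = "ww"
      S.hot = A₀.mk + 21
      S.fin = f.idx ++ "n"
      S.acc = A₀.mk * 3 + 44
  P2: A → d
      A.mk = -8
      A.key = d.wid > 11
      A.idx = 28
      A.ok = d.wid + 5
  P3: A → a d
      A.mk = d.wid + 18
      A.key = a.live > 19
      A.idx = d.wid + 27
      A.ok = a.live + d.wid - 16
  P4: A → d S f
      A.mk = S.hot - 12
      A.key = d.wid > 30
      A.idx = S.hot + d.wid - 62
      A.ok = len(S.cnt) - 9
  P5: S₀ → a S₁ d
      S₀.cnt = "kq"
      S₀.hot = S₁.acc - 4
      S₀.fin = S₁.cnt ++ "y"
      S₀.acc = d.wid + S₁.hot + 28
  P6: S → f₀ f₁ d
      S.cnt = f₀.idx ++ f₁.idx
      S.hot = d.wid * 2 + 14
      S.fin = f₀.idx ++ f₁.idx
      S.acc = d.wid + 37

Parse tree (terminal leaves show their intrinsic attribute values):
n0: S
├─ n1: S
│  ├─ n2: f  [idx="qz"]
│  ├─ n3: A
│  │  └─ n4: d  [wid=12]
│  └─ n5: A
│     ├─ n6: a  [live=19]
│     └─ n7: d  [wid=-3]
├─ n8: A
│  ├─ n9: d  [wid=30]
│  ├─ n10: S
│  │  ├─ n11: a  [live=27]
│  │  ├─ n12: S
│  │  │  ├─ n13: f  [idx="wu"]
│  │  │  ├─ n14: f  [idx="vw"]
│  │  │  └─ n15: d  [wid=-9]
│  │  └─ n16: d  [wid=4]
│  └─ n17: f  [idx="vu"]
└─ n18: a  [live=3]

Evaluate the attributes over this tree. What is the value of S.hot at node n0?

1. n2.idx = "qz"  [terminal]
2. n4.wid = 12  [terminal]
3. n3.mk = -8  [-8]
4. n3.key = true  [d.wid > 11]
5. n3.idx = 28  [28]
6. n3.ok = 17  [d.wid + 5]
7. n6.live = 19  [terminal]
8. n7.wid = -3  [terminal]
9. n5.mk = 15  [d.wid + 18]
10. n5.key = false  [a.live > 19]
11. n5.idx = 24  [d.wid + 27]
12. n5.ok = 0  [a.live + d.wid - 16]
13. n1.cnt = "ww"  ["ww"]
14. n1.hot = 13  [A₀.mk + 21]
15. n1.fin = "qzn"  [f.idx ++ "n"]
16. n1.acc = 20  [A₀.mk * 3 + 44]
17. n9.wid = 30  [terminal]
18. n11.live = 27  [terminal]
19. n13.idx = "wu"  [terminal]
20. n14.idx = "vw"  [terminal]
21. n15.wid = -9  [terminal]
22. n12.cnt = "wuvw"  [f₀.idx ++ f₁.idx]
23. n12.hot = -4  [d.wid * 2 + 14]
24. n12.fin = "wuvw"  [f₀.idx ++ f₁.idx]
25. n12.acc = 28  [d.wid + 37]
26. n16.wid = 4  [terminal]
27. n10.cnt = "kq"  ["kq"]
28. n10.hot = 24  [S₁.acc - 4]
29. n10.fin = "wuvwy"  [S₁.cnt ++ "y"]
30. n10.acc = 28  [d.wid + S₁.hot + 28]
31. n17.idx = "vu"  [terminal]
32. n8.mk = 12  [S.hot - 12]
33. n8.key = false  [d.wid > 30]
34. n8.idx = -8  [S.hot + d.wid - 62]
35. n8.ok = -7  [len(S.cnt) - 9]
36. n18.live = 3  [terminal]
37. n0.cnt = "yx"  ["yx"]
38. n0.hot = 14  [A.idx + 22]
39. n0.fin = "xqzn"  ["x" ++ S₁.fin]
40. n0.acc = 24  [(if A.key then S₁.acc else A.ok) + 31]

14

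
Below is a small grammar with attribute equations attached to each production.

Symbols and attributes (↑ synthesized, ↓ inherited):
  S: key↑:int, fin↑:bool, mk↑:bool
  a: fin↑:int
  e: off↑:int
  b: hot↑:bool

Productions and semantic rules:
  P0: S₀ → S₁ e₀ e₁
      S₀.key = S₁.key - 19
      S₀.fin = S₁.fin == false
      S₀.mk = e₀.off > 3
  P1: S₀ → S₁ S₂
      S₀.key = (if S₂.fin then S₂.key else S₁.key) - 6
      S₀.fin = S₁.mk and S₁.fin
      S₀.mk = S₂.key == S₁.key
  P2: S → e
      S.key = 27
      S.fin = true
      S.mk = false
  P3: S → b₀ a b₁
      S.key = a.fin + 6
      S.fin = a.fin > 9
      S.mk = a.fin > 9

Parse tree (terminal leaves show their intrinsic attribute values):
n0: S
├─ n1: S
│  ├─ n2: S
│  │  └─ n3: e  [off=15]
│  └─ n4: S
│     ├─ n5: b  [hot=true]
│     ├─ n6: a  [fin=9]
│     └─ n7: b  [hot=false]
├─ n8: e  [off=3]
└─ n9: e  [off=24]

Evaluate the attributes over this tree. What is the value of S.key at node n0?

1. n3.off = 15  [terminal]
2. n2.key = 27  [27]
3. n2.fin = true  [true]
4. n2.mk = false  [false]
5. n5.hot = true  [terminal]
6. n6.fin = 9  [terminal]
7. n7.hot = false  [terminal]
8. n4.key = 15  [a.fin + 6]
9. n4.fin = false  [a.fin > 9]
10. n4.mk = false  [a.fin > 9]
11. n1.key = 21  [(if S₂.fin then S₂.key else S₁.key) - 6]
12. n1.fin = false  [S₁.mk and S₁.fin]
13. n1.mk = false  [S₂.key == S₁.key]
14. n8.off = 3  [terminal]
15. n9.off = 24  [terminal]
16. n0.key = 2  [S₁.key - 19]
17. n0.fin = true  [S₁.fin == false]
18. n0.mk = false  [e₀.off > 3]

2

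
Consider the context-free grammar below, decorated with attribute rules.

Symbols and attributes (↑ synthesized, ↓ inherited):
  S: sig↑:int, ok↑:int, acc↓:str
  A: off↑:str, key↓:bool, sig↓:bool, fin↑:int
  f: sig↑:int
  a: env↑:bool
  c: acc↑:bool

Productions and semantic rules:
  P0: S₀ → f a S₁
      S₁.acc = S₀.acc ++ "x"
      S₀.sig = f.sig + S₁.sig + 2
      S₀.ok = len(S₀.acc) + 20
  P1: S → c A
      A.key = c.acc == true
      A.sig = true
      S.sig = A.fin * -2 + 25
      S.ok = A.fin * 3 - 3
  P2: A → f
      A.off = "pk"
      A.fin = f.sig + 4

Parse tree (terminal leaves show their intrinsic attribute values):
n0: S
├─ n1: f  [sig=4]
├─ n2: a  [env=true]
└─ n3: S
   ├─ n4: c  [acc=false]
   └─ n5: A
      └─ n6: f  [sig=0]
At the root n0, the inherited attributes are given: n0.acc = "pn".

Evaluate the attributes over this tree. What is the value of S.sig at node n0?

1. n0.acc = "pn"  [given at root]
2. n1.sig = 4  [terminal]
3. n2.env = true  [terminal]
4. n3.acc = "pnx"  [S₀.acc ++ "x"]
5. n4.acc = false  [terminal]
6. n5.key = false  [c.acc == true]
7. n5.sig = true  [true]
8. n6.sig = 0  [terminal]
9. n5.off = "pk"  ["pk"]
10. n5.fin = 4  [f.sig + 4]
11. n3.sig = 17  [A.fin * -2 + 25]
12. n3.ok = 9  [A.fin * 3 - 3]
13. n0.sig = 23  [f.sig + S₁.sig + 2]
14. n0.ok = 22  [len(S₀.acc) + 20]

23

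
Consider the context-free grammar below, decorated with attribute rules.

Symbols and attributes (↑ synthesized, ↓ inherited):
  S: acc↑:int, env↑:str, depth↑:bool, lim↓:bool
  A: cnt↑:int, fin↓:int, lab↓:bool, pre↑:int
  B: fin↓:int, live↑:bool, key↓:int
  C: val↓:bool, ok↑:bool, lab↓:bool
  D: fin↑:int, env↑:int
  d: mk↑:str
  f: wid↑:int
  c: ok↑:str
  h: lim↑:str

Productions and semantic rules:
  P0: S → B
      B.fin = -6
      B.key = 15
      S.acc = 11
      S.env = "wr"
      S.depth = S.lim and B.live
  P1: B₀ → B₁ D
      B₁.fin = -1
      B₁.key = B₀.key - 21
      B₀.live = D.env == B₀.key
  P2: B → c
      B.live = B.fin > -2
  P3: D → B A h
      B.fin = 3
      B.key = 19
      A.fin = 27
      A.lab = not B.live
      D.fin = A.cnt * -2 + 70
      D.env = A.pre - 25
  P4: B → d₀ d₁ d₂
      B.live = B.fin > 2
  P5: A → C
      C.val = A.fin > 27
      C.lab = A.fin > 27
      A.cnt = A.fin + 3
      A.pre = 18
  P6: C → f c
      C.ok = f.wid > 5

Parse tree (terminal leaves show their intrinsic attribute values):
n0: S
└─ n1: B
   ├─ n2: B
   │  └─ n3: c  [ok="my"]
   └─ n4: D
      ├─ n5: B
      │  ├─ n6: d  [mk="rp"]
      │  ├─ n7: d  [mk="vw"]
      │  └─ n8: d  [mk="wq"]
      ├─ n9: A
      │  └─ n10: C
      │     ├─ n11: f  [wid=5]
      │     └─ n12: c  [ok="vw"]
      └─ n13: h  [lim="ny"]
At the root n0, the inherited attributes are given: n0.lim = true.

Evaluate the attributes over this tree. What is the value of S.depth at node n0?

false

1. n0.lim = true  [given at root]
2. n1.fin = -6  [-6]
3. n1.key = 15  [15]
4. n2.fin = -1  [-1]
5. n2.key = -6  [B₀.key - 21]
6. n3.ok = "my"  [terminal]
7. n2.live = true  [B.fin > -2]
8. n5.fin = 3  [3]
9. n5.key = 19  [19]
10. n6.mk = "rp"  [terminal]
11. n7.mk = "vw"  [terminal]
12. n8.mk = "wq"  [terminal]
13. n5.live = true  [B.fin > 2]
14. n9.fin = 27  [27]
15. n9.lab = false  [not B.live]
16. n10.val = false  [A.fin > 27]
17. n10.lab = false  [A.fin > 27]
18. n11.wid = 5  [terminal]
19. n12.ok = "vw"  [terminal]
20. n10.ok = false  [f.wid > 5]
21. n9.cnt = 30  [A.fin + 3]
22. n9.pre = 18  [18]
23. n13.lim = "ny"  [terminal]
24. n4.fin = 10  [A.cnt * -2 + 70]
25. n4.env = -7  [A.pre - 25]
26. n1.live = false  [D.env == B₀.key]
27. n0.acc = 11  [11]
28. n0.env = "wr"  ["wr"]
29. n0.depth = false  [S.lim and B.live]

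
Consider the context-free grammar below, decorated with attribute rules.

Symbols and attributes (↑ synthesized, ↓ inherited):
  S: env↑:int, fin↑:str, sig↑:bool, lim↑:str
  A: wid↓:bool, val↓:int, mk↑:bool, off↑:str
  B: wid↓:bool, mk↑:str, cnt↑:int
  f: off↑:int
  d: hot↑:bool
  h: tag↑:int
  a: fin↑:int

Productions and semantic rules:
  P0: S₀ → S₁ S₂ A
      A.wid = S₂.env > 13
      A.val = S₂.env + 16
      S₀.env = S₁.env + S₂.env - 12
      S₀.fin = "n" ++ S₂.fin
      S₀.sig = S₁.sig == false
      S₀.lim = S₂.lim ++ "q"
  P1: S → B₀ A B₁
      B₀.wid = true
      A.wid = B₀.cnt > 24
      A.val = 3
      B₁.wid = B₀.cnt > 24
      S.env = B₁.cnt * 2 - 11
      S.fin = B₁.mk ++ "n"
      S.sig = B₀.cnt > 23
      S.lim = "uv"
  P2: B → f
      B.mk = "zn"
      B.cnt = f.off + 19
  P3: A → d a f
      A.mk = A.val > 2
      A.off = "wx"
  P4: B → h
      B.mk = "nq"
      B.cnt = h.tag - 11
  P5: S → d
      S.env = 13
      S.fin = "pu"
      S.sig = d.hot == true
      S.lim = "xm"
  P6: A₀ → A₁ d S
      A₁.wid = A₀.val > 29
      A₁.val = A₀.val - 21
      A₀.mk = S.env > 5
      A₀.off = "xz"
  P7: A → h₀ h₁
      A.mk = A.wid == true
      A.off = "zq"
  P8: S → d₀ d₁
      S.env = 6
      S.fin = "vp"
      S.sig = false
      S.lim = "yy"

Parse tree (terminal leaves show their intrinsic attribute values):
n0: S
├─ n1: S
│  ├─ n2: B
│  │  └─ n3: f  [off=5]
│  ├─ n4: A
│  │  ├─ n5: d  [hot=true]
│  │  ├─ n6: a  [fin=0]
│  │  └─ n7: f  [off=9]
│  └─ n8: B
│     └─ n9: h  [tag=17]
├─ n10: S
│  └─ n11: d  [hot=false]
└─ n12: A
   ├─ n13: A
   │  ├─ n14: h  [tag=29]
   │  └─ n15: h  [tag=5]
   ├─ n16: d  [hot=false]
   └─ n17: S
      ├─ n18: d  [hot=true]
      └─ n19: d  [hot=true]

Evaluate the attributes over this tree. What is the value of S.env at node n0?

2

1. n2.wid = true  [true]
2. n3.off = 5  [terminal]
3. n2.mk = "zn"  ["zn"]
4. n2.cnt = 24  [f.off + 19]
5. n4.wid = false  [B₀.cnt > 24]
6. n4.val = 3  [3]
7. n5.hot = true  [terminal]
8. n6.fin = 0  [terminal]
9. n7.off = 9  [terminal]
10. n4.mk = true  [A.val > 2]
11. n4.off = "wx"  ["wx"]
12. n8.wid = false  [B₀.cnt > 24]
13. n9.tag = 17  [terminal]
14. n8.mk = "nq"  ["nq"]
15. n8.cnt = 6  [h.tag - 11]
16. n1.env = 1  [B₁.cnt * 2 - 11]
17. n1.fin = "nqn"  [B₁.mk ++ "n"]
18. n1.sig = true  [B₀.cnt > 23]
19. n1.lim = "uv"  ["uv"]
20. n11.hot = false  [terminal]
21. n10.env = 13  [13]
22. n10.fin = "pu"  ["pu"]
23. n10.sig = false  [d.hot == true]
24. n10.lim = "xm"  ["xm"]
25. n12.wid = false  [S₂.env > 13]
26. n12.val = 29  [S₂.env + 16]
27. n13.wid = false  [A₀.val > 29]
28. n13.val = 8  [A₀.val - 21]
29. n14.tag = 29  [terminal]
30. n15.tag = 5  [terminal]
31. n13.mk = false  [A.wid == true]
32. n13.off = "zq"  ["zq"]
33. n16.hot = false  [terminal]
34. n18.hot = true  [terminal]
35. n19.hot = true  [terminal]
36. n17.env = 6  [6]
37. n17.fin = "vp"  ["vp"]
38. n17.sig = false  [false]
39. n17.lim = "yy"  ["yy"]
40. n12.mk = true  [S.env > 5]
41. n12.off = "xz"  ["xz"]
42. n0.env = 2  [S₁.env + S₂.env - 12]
43. n0.fin = "npu"  ["n" ++ S₂.fin]
44. n0.sig = false  [S₁.sig == false]
45. n0.lim = "xmq"  [S₂.lim ++ "q"]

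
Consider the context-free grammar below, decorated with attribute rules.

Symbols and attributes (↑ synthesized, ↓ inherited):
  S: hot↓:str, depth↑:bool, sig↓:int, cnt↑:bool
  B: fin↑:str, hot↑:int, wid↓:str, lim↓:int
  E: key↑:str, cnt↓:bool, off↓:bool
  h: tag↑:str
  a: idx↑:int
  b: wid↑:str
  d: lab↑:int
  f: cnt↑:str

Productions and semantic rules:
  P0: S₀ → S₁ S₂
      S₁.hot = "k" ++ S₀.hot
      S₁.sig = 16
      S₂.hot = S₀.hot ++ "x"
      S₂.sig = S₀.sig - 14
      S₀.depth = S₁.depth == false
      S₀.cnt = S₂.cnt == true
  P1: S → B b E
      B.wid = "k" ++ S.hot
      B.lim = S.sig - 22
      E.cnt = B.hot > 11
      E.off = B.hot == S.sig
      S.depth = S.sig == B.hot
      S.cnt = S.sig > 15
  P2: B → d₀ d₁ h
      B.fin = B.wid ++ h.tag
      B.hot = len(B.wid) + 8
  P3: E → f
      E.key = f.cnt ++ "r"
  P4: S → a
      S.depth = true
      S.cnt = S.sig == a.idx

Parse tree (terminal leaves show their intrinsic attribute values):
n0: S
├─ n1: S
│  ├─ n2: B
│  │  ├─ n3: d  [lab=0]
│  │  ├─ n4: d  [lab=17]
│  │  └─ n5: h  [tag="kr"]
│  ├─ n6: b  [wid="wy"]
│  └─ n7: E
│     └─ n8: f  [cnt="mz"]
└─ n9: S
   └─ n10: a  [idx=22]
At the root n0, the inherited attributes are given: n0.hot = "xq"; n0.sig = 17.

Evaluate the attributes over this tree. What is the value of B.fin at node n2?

1. n0.hot = "xq"  [given at root]
2. n0.sig = 17  [given at root]
3. n1.hot = "kxq"  ["k" ++ S₀.hot]
4. n1.sig = 16  [16]
5. n2.wid = "kkxq"  ["k" ++ S.hot]
6. n2.lim = -6  [S.sig - 22]
7. n3.lab = 0  [terminal]
8. n4.lab = 17  [terminal]
9. n5.tag = "kr"  [terminal]
10. n2.fin = "kkxqkr"  [B.wid ++ h.tag]
11. n2.hot = 12  [len(B.wid) + 8]
12. n6.wid = "wy"  [terminal]
13. n7.cnt = true  [B.hot > 11]
14. n7.off = false  [B.hot == S.sig]
15. n8.cnt = "mz"  [terminal]
16. n7.key = "mzr"  [f.cnt ++ "r"]
17. n1.depth = false  [S.sig == B.hot]
18. n1.cnt = true  [S.sig > 15]
19. n9.hot = "xqx"  [S₀.hot ++ "x"]
20. n9.sig = 3  [S₀.sig - 14]
21. n10.idx = 22  [terminal]
22. n9.depth = true  [true]
23. n9.cnt = false  [S.sig == a.idx]
24. n0.depth = true  [S₁.depth == false]
25. n0.cnt = false  [S₂.cnt == true]

"kkxqkr"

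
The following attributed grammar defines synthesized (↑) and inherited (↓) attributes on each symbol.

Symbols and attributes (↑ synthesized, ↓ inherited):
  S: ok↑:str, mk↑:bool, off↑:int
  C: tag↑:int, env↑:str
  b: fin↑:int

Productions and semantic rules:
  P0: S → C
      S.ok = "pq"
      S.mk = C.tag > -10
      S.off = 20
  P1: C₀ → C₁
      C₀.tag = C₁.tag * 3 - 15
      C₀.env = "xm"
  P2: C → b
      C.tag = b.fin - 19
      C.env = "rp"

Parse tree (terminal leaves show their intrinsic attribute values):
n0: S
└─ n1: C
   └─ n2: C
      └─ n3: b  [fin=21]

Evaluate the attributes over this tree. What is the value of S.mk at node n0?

true

1. n3.fin = 21  [terminal]
2. n2.tag = 2  [b.fin - 19]
3. n2.env = "rp"  ["rp"]
4. n1.tag = -9  [C₁.tag * 3 - 15]
5. n1.env = "xm"  ["xm"]
6. n0.ok = "pq"  ["pq"]
7. n0.mk = true  [C.tag > -10]
8. n0.off = 20  [20]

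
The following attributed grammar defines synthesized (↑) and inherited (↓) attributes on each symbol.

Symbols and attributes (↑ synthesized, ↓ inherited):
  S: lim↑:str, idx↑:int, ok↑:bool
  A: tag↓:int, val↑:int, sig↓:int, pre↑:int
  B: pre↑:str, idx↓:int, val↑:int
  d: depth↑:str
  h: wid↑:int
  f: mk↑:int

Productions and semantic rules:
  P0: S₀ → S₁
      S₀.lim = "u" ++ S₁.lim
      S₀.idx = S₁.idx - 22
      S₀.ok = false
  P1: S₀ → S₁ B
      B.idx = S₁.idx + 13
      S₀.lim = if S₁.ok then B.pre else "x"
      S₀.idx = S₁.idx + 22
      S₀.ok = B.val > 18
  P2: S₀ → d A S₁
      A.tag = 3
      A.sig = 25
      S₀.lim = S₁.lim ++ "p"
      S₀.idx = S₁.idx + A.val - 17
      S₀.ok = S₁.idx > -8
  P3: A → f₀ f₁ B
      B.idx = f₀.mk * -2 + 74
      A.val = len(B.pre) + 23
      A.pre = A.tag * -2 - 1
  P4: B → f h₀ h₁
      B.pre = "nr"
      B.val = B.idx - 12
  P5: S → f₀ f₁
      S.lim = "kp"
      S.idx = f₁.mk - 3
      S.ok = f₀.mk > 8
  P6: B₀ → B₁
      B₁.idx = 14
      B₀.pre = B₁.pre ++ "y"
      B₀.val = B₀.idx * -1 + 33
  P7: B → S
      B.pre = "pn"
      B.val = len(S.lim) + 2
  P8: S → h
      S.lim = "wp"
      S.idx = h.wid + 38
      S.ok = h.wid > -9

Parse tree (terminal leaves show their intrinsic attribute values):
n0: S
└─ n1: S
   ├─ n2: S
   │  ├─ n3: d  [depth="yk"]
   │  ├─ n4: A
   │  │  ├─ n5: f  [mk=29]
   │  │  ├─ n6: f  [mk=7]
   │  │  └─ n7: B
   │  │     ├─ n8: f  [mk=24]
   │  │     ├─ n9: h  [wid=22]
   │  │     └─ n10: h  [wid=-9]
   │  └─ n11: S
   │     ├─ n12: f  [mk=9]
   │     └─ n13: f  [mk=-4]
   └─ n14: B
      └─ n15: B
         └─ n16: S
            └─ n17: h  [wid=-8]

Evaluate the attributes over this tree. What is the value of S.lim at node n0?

"upny"

1. n3.depth = "yk"  [terminal]
2. n4.tag = 3  [3]
3. n4.sig = 25  [25]
4. n5.mk = 29  [terminal]
5. n6.mk = 7  [terminal]
6. n7.idx = 16  [f₀.mk * -2 + 74]
7. n8.mk = 24  [terminal]
8. n9.wid = 22  [terminal]
9. n10.wid = -9  [terminal]
10. n7.pre = "nr"  ["nr"]
11. n7.val = 4  [B.idx - 12]
12. n4.val = 25  [len(B.pre) + 23]
13. n4.pre = -7  [A.tag * -2 - 1]
14. n12.mk = 9  [terminal]
15. n13.mk = -4  [terminal]
16. n11.lim = "kp"  ["kp"]
17. n11.idx = -7  [f₁.mk - 3]
18. n11.ok = true  [f₀.mk > 8]
19. n2.lim = "kpp"  [S₁.lim ++ "p"]
20. n2.idx = 1  [S₁.idx + A.val - 17]
21. n2.ok = true  [S₁.idx > -8]
22. n14.idx = 14  [S₁.idx + 13]
23. n15.idx = 14  [14]
24. n17.wid = -8  [terminal]
25. n16.lim = "wp"  ["wp"]
26. n16.idx = 30  [h.wid + 38]
27. n16.ok = true  [h.wid > -9]
28. n15.pre = "pn"  ["pn"]
29. n15.val = 4  [len(S.lim) + 2]
30. n14.pre = "pny"  [B₁.pre ++ "y"]
31. n14.val = 19  [B₀.idx * -1 + 33]
32. n1.lim = "pny"  [if S₁.ok then B.pre else "x"]
33. n1.idx = 23  [S₁.idx + 22]
34. n1.ok = true  [B.val > 18]
35. n0.lim = "upny"  ["u" ++ S₁.lim]
36. n0.idx = 1  [S₁.idx - 22]
37. n0.ok = false  [false]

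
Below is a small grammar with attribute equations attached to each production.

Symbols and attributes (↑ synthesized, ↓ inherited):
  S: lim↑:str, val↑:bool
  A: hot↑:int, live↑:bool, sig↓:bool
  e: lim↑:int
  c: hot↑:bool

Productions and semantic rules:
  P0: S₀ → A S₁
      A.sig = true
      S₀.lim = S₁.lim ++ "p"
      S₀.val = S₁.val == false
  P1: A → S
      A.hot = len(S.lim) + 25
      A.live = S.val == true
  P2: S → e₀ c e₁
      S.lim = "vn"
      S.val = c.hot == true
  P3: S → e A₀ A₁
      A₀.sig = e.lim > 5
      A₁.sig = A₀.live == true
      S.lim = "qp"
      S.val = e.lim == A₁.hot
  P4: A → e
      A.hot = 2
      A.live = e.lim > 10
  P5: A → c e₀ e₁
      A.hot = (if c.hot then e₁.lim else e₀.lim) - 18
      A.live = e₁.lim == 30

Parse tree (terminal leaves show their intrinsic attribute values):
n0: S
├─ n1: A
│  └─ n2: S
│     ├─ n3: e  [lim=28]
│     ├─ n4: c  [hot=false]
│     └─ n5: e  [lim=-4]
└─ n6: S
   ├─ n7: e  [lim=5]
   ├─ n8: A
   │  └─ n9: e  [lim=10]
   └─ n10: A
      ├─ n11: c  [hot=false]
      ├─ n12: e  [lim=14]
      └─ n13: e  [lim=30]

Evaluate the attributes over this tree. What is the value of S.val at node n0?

1. n1.sig = true  [true]
2. n3.lim = 28  [terminal]
3. n4.hot = false  [terminal]
4. n5.lim = -4  [terminal]
5. n2.lim = "vn"  ["vn"]
6. n2.val = false  [c.hot == true]
7. n1.hot = 27  [len(S.lim) + 25]
8. n1.live = false  [S.val == true]
9. n7.lim = 5  [terminal]
10. n8.sig = false  [e.lim > 5]
11. n9.lim = 10  [terminal]
12. n8.hot = 2  [2]
13. n8.live = false  [e.lim > 10]
14. n10.sig = false  [A₀.live == true]
15. n11.hot = false  [terminal]
16. n12.lim = 14  [terminal]
17. n13.lim = 30  [terminal]
18. n10.hot = -4  [(if c.hot then e₁.lim else e₀.lim) - 18]
19. n10.live = true  [e₁.lim == 30]
20. n6.lim = "qp"  ["qp"]
21. n6.val = false  [e.lim == A₁.hot]
22. n0.lim = "qpp"  [S₁.lim ++ "p"]
23. n0.val = true  [S₁.val == false]

true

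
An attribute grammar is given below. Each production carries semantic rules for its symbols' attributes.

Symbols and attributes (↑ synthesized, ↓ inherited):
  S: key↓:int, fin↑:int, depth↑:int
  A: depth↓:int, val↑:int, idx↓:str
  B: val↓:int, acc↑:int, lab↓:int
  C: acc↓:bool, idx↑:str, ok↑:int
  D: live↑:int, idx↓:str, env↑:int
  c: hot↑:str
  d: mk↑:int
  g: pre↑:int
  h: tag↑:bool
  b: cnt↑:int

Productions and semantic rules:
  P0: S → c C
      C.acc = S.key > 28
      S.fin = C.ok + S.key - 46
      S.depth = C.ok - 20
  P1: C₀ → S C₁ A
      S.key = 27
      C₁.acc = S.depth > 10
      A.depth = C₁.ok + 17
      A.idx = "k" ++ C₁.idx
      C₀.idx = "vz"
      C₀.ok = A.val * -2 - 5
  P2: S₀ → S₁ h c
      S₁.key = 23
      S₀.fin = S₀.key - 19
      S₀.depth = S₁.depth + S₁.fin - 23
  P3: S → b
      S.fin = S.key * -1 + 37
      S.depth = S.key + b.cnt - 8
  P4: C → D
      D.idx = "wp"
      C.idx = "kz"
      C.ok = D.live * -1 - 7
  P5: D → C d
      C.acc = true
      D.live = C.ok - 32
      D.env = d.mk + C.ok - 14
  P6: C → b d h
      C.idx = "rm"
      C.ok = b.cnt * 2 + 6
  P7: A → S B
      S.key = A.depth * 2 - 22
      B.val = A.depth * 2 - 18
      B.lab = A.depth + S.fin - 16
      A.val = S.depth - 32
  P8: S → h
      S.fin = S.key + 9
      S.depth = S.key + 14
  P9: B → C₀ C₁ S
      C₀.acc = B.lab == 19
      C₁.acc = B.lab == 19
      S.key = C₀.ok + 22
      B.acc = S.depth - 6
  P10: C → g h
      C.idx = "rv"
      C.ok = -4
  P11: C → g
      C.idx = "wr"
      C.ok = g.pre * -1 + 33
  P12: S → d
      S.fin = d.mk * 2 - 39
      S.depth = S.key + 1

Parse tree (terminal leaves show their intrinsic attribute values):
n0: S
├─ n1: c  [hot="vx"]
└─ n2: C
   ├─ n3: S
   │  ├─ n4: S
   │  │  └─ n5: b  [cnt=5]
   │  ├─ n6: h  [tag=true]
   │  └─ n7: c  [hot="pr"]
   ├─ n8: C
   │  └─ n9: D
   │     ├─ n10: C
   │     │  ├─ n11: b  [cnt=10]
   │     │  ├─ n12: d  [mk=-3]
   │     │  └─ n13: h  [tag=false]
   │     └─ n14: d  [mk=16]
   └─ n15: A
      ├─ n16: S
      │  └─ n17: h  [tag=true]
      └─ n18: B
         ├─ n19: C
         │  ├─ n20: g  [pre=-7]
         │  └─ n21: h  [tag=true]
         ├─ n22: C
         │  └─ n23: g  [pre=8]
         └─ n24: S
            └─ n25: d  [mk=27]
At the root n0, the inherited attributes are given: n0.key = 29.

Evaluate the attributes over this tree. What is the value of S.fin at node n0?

-6

1. n0.key = 29  [given at root]
2. n1.hot = "vx"  [terminal]
3. n2.acc = true  [S.key > 28]
4. n3.key = 27  [27]
5. n4.key = 23  [23]
6. n5.cnt = 5  [terminal]
7. n4.fin = 14  [S.key * -1 + 37]
8. n4.depth = 20  [S.key + b.cnt - 8]
9. n6.tag = true  [terminal]
10. n7.hot = "pr"  [terminal]
11. n3.fin = 8  [S₀.key - 19]
12. n3.depth = 11  [S₁.depth + S₁.fin - 23]
13. n8.acc = true  [S.depth > 10]
14. n9.idx = "wp"  ["wp"]
15. n10.acc = true  [true]
16. n11.cnt = 10  [terminal]
17. n12.mk = -3  [terminal]
18. n13.tag = false  [terminal]
19. n10.idx = "rm"  ["rm"]
20. n10.ok = 26  [b.cnt * 2 + 6]
21. n14.mk = 16  [terminal]
22. n9.live = -6  [C.ok - 32]
23. n9.env = 28  [d.mk + C.ok - 14]
24. n8.idx = "kz"  ["kz"]
25. n8.ok = -1  [D.live * -1 - 7]
26. n15.depth = 16  [C₁.ok + 17]
27. n15.idx = "kkz"  ["k" ++ C₁.idx]
28. n16.key = 10  [A.depth * 2 - 22]
29. n17.tag = true  [terminal]
30. n16.fin = 19  [S.key + 9]
31. n16.depth = 24  [S.key + 14]
32. n18.val = 14  [A.depth * 2 - 18]
33. n18.lab = 19  [A.depth + S.fin - 16]
34. n19.acc = true  [B.lab == 19]
35. n20.pre = -7  [terminal]
36. n21.tag = true  [terminal]
37. n19.idx = "rv"  ["rv"]
38. n19.ok = -4  [-4]
39. n22.acc = true  [B.lab == 19]
40. n23.pre = 8  [terminal]
41. n22.idx = "wr"  ["wr"]
42. n22.ok = 25  [g.pre * -1 + 33]
43. n24.key = 18  [C₀.ok + 22]
44. n25.mk = 27  [terminal]
45. n24.fin = 15  [d.mk * 2 - 39]
46. n24.depth = 19  [S.key + 1]
47. n18.acc = 13  [S.depth - 6]
48. n15.val = -8  [S.depth - 32]
49. n2.idx = "vz"  ["vz"]
50. n2.ok = 11  [A.val * -2 - 5]
51. n0.fin = -6  [C.ok + S.key - 46]
52. n0.depth = -9  [C.ok - 20]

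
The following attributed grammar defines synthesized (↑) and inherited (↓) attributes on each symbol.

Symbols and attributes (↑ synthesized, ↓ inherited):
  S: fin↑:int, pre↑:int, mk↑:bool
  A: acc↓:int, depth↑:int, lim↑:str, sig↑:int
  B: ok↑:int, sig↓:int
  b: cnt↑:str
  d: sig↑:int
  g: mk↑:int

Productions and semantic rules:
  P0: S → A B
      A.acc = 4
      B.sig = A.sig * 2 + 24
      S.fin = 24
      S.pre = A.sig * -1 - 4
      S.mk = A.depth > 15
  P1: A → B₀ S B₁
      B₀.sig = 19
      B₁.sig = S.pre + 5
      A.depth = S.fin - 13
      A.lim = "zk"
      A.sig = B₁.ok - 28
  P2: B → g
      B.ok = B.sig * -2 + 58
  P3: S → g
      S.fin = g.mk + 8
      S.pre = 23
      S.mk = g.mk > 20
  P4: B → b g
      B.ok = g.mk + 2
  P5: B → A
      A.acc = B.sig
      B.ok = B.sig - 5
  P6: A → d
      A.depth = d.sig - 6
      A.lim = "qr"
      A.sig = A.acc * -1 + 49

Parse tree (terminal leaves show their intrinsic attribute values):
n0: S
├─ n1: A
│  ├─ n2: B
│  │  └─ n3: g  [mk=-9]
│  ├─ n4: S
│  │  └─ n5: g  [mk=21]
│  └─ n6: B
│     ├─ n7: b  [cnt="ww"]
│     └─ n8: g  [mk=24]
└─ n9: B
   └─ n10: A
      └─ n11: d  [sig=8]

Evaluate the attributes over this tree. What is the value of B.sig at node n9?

20

1. n1.acc = 4  [4]
2. n2.sig = 19  [19]
3. n3.mk = -9  [terminal]
4. n2.ok = 20  [B.sig * -2 + 58]
5. n5.mk = 21  [terminal]
6. n4.fin = 29  [g.mk + 8]
7. n4.pre = 23  [23]
8. n4.mk = true  [g.mk > 20]
9. n6.sig = 28  [S.pre + 5]
10. n7.cnt = "ww"  [terminal]
11. n8.mk = 24  [terminal]
12. n6.ok = 26  [g.mk + 2]
13. n1.depth = 16  [S.fin - 13]
14. n1.lim = "zk"  ["zk"]
15. n1.sig = -2  [B₁.ok - 28]
16. n9.sig = 20  [A.sig * 2 + 24]
17. n10.acc = 20  [B.sig]
18. n11.sig = 8  [terminal]
19. n10.depth = 2  [d.sig - 6]
20. n10.lim = "qr"  ["qr"]
21. n10.sig = 29  [A.acc * -1 + 49]
22. n9.ok = 15  [B.sig - 5]
23. n0.fin = 24  [24]
24. n0.pre = -2  [A.sig * -1 - 4]
25. n0.mk = true  [A.depth > 15]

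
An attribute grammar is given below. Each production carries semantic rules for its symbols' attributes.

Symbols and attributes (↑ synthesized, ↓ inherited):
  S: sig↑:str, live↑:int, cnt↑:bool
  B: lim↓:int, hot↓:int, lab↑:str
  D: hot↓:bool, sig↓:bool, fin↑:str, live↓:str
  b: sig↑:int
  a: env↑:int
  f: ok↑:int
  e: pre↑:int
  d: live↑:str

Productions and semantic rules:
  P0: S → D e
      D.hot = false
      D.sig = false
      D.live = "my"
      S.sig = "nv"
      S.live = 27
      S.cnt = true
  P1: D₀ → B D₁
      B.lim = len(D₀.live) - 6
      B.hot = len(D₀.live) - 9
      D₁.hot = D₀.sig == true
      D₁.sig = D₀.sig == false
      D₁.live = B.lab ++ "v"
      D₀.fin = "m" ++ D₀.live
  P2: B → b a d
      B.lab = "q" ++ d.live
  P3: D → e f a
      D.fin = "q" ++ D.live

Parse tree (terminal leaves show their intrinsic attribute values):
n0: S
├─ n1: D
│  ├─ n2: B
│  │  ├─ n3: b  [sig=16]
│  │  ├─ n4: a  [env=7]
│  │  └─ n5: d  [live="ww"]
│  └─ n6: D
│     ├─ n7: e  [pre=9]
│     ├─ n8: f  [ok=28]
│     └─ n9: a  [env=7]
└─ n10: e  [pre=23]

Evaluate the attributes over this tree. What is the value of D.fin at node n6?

1. n1.hot = false  [false]
2. n1.sig = false  [false]
3. n1.live = "my"  ["my"]
4. n2.lim = -4  [len(D₀.live) - 6]
5. n2.hot = -7  [len(D₀.live) - 9]
6. n3.sig = 16  [terminal]
7. n4.env = 7  [terminal]
8. n5.live = "ww"  [terminal]
9. n2.lab = "qww"  ["q" ++ d.live]
10. n6.hot = false  [D₀.sig == true]
11. n6.sig = true  [D₀.sig == false]
12. n6.live = "qwwv"  [B.lab ++ "v"]
13. n7.pre = 9  [terminal]
14. n8.ok = 28  [terminal]
15. n9.env = 7  [terminal]
16. n6.fin = "qqwwv"  ["q" ++ D.live]
17. n1.fin = "mmy"  ["m" ++ D₀.live]
18. n10.pre = 23  [terminal]
19. n0.sig = "nv"  ["nv"]
20. n0.live = 27  [27]
21. n0.cnt = true  [true]

"qqwwv"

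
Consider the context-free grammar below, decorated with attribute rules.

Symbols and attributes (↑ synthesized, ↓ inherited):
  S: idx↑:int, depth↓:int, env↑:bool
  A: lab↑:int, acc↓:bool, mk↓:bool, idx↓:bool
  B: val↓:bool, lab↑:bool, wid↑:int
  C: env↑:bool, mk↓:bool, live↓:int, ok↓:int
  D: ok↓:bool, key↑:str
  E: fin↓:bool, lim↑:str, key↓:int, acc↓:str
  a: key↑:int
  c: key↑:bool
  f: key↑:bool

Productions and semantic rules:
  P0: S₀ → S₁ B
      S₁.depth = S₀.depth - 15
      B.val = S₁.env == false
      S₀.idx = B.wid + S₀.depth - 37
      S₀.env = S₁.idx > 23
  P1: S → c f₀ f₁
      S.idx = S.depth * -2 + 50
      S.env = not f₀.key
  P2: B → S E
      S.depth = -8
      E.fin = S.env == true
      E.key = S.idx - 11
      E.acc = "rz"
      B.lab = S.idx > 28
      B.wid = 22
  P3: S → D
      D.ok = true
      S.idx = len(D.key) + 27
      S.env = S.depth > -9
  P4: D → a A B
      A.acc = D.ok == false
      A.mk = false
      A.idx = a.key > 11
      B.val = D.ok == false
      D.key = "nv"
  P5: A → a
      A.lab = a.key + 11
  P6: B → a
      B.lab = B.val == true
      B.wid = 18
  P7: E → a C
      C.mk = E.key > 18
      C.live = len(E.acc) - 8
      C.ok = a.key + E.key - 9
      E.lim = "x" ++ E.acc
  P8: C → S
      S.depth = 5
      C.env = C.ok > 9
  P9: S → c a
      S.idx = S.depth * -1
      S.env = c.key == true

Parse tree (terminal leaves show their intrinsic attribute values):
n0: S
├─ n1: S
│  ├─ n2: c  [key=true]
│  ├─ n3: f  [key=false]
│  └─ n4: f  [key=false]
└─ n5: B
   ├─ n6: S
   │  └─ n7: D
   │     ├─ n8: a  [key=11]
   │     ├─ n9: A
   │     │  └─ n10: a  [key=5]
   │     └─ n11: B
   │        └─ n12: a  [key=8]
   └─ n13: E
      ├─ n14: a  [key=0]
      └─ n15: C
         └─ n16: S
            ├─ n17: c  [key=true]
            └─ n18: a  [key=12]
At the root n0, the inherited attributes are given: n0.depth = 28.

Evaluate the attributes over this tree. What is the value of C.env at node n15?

1. n0.depth = 28  [given at root]
2. n1.depth = 13  [S₀.depth - 15]
3. n2.key = true  [terminal]
4. n3.key = false  [terminal]
5. n4.key = false  [terminal]
6. n1.idx = 24  [S.depth * -2 + 50]
7. n1.env = true  [not f₀.key]
8. n5.val = false  [S₁.env == false]
9. n6.depth = -8  [-8]
10. n7.ok = true  [true]
11. n8.key = 11  [terminal]
12. n9.acc = false  [D.ok == false]
13. n9.mk = false  [false]
14. n9.idx = false  [a.key > 11]
15. n10.key = 5  [terminal]
16. n9.lab = 16  [a.key + 11]
17. n11.val = false  [D.ok == false]
18. n12.key = 8  [terminal]
19. n11.lab = false  [B.val == true]
20. n11.wid = 18  [18]
21. n7.key = "nv"  ["nv"]
22. n6.idx = 29  [len(D.key) + 27]
23. n6.env = true  [S.depth > -9]
24. n13.fin = true  [S.env == true]
25. n13.key = 18  [S.idx - 11]
26. n13.acc = "rz"  ["rz"]
27. n14.key = 0  [terminal]
28. n15.mk = false  [E.key > 18]
29. n15.live = -6  [len(E.acc) - 8]
30. n15.ok = 9  [a.key + E.key - 9]
31. n16.depth = 5  [5]
32. n17.key = true  [terminal]
33. n18.key = 12  [terminal]
34. n16.idx = -5  [S.depth * -1]
35. n16.env = true  [c.key == true]
36. n15.env = false  [C.ok > 9]
37. n13.lim = "xrz"  ["x" ++ E.acc]
38. n5.lab = true  [S.idx > 28]
39. n5.wid = 22  [22]
40. n0.idx = 13  [B.wid + S₀.depth - 37]
41. n0.env = true  [S₁.idx > 23]

false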